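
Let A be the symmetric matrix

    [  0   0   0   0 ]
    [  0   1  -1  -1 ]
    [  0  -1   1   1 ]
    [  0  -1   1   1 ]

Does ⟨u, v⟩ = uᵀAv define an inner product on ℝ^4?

no

Applying the same elementary operations to the rows and columns of A produces a congruent diagonal matrix with entries 0, 1, 0, 0.
So there are 1 positive, 3 zero pivots.
Hence Q is positive semidefinite.
⟨·,·⟩ is an inner product exactly when A is positive definite.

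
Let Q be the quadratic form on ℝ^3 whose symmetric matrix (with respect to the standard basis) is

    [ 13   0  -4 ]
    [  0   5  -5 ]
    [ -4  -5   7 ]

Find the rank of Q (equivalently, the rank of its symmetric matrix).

3

Symmetric row and column elimination reduces A to a congruent diagonal form with pivots 13, 5, 10/13.
Counting signs: 3 positive.
The rank is the number of nonzero pivots: 3.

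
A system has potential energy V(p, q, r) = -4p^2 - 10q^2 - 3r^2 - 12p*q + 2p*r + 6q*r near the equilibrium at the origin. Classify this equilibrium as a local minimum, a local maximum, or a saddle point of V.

The Hessian at the origin is H = [[-8, -12, 2], [-12, -20, 6], [2, 6, -6]].
Symmetric row and column elimination reduces H to a congruent diagonal form with pivots -8, -2, -1.
So there are 3 negative pivots.
H is negative definite, so the origin is a strict local maximum.

local maximum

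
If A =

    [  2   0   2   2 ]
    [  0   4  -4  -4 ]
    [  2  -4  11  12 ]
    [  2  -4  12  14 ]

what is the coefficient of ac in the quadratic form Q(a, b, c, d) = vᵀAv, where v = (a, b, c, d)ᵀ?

The coefficient of ac is A[1,3] + A[3,1] = 2·2 = 4.

4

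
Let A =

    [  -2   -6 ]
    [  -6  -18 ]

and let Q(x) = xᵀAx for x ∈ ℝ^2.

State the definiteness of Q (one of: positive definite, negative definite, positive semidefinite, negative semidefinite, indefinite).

For the 2×2 matrix [[-2, -6], [-6, -18]]: det = -2·-18 − (-6)² = 0, trace = -20.
det = 0 so one eigenvalue is zero; the form is semidefinite with the sign of the trace.

negative semidefinite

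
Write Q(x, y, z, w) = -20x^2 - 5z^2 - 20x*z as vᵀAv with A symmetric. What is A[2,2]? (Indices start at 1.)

0

The coefficient of y^2 in Q is 0, and that is exactly A[2,2].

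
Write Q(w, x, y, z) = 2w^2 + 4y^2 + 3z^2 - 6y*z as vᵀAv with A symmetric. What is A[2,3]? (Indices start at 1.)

0

The coefficient of x·y in Q is 0. For a symmetric A this equals A[2,3] + A[3,2] = 2·A[2,3].
So A[2,3] = 0/2 = 0.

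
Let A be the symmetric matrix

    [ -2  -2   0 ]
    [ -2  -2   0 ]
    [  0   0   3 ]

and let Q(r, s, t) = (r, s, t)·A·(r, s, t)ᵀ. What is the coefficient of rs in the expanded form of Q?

The coefficient of rs is A[1,2] + A[2,1] = 2·(-2) = -4.

-4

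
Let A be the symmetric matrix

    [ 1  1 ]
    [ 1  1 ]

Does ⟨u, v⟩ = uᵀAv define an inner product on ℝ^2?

no

Row-reducing A symmetrically gives the diagonal entries 1, 0.
That gives 1 positive, 1 zero pivots.
Hence Q is positive semidefinite.
⟨·,·⟩ is an inner product exactly when A is positive definite.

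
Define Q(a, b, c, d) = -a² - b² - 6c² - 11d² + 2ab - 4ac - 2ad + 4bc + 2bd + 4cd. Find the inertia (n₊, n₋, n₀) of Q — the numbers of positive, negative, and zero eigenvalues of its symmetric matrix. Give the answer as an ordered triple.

(0, 3, 1)

Write A = [[-1, 1, -2, -1], [1, -1, 2, 1], [-2, 2, -6, 2], [-1, 1, 2, -11]].
Congruent diagonalization of A (simultaneous row and column reduction) yields pivots -1, 0, -2, -2.
That gives 3 negative, 1 zero pivots.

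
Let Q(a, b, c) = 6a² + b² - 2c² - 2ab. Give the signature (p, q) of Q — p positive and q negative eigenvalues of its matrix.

(2, 1)

Write A = [[6, -1, 0], [-1, 1, 0], [0, 0, -2]].
An LDLᵀ factorisation of A has diagonal entries 6, 5/6, -2.
Counting signs: 2 positive, 1 negative.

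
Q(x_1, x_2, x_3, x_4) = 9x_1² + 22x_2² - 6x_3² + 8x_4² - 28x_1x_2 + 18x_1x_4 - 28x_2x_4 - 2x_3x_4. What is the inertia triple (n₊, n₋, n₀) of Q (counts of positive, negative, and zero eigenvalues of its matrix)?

(2, 2, 0)

Write A = [[9, -14, 0, 9], [-14, 22, 0, -14], [0, 0, -6, -1], [9, -14, -1, 8]].
Symmetric row and column elimination reduces A to a congruent diagonal form with pivots 9, 2/9, -6, -5/6.
So there are 2 positive, 2 negative pivots.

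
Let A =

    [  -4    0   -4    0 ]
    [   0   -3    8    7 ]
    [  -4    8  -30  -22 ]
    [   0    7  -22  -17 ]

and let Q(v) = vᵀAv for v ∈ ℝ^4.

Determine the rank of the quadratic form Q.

Congruent diagonalization of A (simultaneous row and column reduction) yields pivots -4, -3, -14/3, 12/7.
That gives 1 positive, 3 negative pivots.
The rank is the number of nonzero pivots: 4.

4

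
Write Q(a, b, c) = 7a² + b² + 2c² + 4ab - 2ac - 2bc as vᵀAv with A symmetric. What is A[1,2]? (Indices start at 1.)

The coefficient of a·b in Q is 4. For a symmetric A this equals A[1,2] + A[2,1] = 2·A[1,2].
So A[1,2] = 4/2 = 2.

2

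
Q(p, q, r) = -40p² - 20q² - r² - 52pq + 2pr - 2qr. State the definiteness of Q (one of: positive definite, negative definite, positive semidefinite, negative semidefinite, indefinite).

The symmetric matrix of Q is A = [[-40, -26, 1], [-26, -20, -1], [1, -1, -1]].
Leading principal minors: Δ_1 = -40, Δ_2 = 124, Δ_3 = -12.
The signs alternate starting with Δ_1 < 0, so by Sylvester's criterion Q is negative definite.

negative definite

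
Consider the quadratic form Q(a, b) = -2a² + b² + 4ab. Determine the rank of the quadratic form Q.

2

The associated matrix is A = [[-2, 2], [2, 1]].
Applying the same elementary operations to the rows and columns of A produces a congruent diagonal matrix with entries -2, 3.
So there are 1 positive, 1 negative pivots.
The rank is the number of nonzero pivots: 2.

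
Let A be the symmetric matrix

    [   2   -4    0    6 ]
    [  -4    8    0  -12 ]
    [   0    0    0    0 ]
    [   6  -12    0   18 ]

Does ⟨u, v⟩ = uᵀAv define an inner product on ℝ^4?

Symmetric row and column elimination reduces A to a congruent diagonal form with pivots 2, 0, 0, 0.
So there are 1 positive, 3 zero pivots.
Hence Q is positive semidefinite.
⟨·,·⟩ is an inner product exactly when A is positive definite.

no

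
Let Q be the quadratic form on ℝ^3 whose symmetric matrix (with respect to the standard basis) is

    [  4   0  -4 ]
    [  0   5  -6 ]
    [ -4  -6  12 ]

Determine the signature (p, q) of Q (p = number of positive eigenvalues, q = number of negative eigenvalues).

(3, 0)

An LDLᵀ factorisation of A has diagonal entries 4, 5, 4/5.
Counting signs: 3 positive.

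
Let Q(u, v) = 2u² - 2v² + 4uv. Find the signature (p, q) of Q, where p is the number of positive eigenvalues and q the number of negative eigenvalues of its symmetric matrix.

(1, 1)

Write A = [[2, 2], [2, -2]].
Applying the same elementary operations to the rows and columns of A produces a congruent diagonal matrix with entries 2, -4.
That gives 1 positive, 1 negative pivots.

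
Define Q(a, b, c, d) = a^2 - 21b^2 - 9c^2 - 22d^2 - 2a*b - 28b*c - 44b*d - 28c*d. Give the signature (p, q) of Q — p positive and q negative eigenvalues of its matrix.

The symmetric matrix is A = [[1, -1, 0, 0], [-1, -21, -14, -22], [0, -14, -9, -14], [0, -22, -14, -22]].
Applying the same elementary operations to the rows and columns of A produces a congruent diagonal matrix with entries 1, -22, -1/11, 0.
So there are 1 positive, 2 negative, 1 zero pivots.

(1, 2)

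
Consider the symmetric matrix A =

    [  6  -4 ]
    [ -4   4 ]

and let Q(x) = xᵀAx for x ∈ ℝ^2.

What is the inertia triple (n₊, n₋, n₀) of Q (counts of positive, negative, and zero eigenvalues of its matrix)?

(2, 0, 0)

Symmetric row and column elimination reduces A to a congruent diagonal form with pivots 6, 4/3.
Counting signs: 2 positive.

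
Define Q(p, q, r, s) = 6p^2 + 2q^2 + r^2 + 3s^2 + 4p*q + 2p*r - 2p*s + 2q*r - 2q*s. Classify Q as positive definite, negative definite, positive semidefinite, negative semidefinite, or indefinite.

The symmetric matrix of Q is A = [[6, 2, 1, -1], [2, 2, 1, -1], [1, 1, 1, 0], [-1, -1, 0, 3]].
Leading principal minors: Δ_1 = 6, Δ_2 = 8, Δ_3 = 4, Δ_4 = 8.
All leading principal minors are positive, so by Sylvester's criterion Q is positive definite.

positive definite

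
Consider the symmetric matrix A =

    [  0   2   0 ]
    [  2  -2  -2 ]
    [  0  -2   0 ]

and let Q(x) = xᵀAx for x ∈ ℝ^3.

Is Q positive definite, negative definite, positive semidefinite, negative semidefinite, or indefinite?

indefinite

A is congruent to a diagonal matrix with 1 positive, 1 negative and 1 zero entries, so Q is indefinite.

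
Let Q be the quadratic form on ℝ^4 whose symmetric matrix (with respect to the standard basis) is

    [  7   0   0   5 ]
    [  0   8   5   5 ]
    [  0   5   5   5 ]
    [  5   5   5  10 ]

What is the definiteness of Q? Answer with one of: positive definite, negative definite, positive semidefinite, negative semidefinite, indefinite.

Leading principal minors: Δ_1 = 7, Δ_2 = 56, Δ_3 = 105, Δ_4 = 150.
All leading principal minors are positive, so by Sylvester's criterion Q is positive definite.

positive definite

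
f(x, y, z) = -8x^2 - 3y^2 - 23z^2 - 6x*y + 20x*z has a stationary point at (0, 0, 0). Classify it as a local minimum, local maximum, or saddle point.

The Hessian at the origin is H = [[-16, -6, 20], [-6, -6, 0], [20, 0, -46]].
Row-reducing H symmetrically gives the diagonal entries -16, -15/4, -6.
That gives 3 negative pivots.
H is negative definite, so the origin is a strict local maximum.

local maximum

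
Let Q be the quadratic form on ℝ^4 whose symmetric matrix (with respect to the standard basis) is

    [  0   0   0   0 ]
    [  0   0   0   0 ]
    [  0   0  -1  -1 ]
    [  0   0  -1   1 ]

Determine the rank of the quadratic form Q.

Row-reducing A symmetrically gives the diagonal entries 0, 0, -1, 2.
Counting signs: 1 positive, 1 negative, 2 zero.
The rank is the number of nonzero pivots: 2.

2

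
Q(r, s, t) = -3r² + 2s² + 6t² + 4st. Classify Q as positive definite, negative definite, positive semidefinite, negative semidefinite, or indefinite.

indefinite

Write A = [[-3, 0, 0], [0, 2, 2], [0, 2, 6]].
Symmetric row and column elimination reduces A to a congruent diagonal form with pivots -3, 2, 4.
So there are 2 positive, 1 negative pivots.
Hence Q is indefinite.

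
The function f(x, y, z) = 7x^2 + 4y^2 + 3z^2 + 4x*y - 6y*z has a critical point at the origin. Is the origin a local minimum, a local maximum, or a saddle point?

The Hessian at the origin is H = [[14, 4, 0], [4, 8, -6], [0, -6, 6]].
Symmetric row and column elimination reduces H to a congruent diagonal form with pivots 14, 48/7, 3/4.
Counting signs: 3 positive.
H is positive definite, so the origin is a strict local minimum.

local minimum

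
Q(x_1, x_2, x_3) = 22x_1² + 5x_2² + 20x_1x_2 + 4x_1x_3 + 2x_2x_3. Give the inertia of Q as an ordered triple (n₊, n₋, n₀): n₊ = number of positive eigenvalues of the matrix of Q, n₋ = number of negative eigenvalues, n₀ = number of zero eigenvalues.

Write A = [[22, 10, 2], [10, 5, 1], [2, 1, 0]].
Applying the same elementary operations to the rows and columns of A produces a congruent diagonal matrix with entries 22, 5/11, -1/5.
Counting signs: 2 positive, 1 negative.

(2, 1, 0)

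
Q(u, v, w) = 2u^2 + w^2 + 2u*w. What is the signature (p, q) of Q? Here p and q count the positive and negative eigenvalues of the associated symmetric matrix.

The symmetric matrix is A = [[2, 0, 1], [0, 0, 0], [1, 0, 1]].
Congruent diagonalization of A (simultaneous row and column reduction) yields pivots 2, 0, 1/2.
Counting signs: 2 positive, 1 zero.

(2, 0)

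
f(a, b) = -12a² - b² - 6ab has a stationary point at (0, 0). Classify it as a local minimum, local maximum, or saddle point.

The Hessian at the origin is H = [[-24, -6], [-6, -2]].
det H = -24·-2 − (-6)² = 12 > 0 and H[1,1] = -24 < 0, so H is negative definite.
Therefore the origin is a local maximum.

local maximum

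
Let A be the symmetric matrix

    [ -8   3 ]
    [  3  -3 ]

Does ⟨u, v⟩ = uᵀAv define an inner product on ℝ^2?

Row-reducing A symmetrically gives the diagonal entries -8, -15/8.
Counting signs: 2 negative.
Hence Q is negative definite.
⟨·,·⟩ is an inner product exactly when A is positive definite.

no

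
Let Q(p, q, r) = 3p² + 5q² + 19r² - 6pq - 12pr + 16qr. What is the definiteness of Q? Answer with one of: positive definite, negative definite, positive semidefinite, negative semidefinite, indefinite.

The associated matrix is A = [[3, -3, -6], [-3, 5, 8], [-6, 8, 19]].
Row-reducing A symmetrically gives the diagonal entries 3, 2, 5.
That gives 3 positive pivots.
Hence Q is positive definite.

positive definite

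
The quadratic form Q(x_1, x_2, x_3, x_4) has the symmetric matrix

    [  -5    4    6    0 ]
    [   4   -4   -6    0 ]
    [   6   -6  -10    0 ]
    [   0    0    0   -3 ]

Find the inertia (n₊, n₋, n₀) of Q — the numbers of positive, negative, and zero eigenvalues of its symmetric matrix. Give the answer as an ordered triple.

Row-reducing A symmetrically gives the diagonal entries -5, -4/5, -1, -3.
That gives 4 negative pivots.

(0, 4, 0)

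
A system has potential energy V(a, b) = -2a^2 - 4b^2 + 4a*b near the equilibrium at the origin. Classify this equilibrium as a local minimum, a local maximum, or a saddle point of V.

The Hessian at the origin is H = [[-4, 4], [4, -8]].
det H = -4·-8 − (4)² = 16 > 0 and H[1,1] = -4 < 0, so H is negative definite.
Therefore the origin is a local maximum.

local maximum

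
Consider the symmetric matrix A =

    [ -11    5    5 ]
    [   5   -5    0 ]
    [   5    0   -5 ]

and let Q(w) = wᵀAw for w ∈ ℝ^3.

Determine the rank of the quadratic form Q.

3

Row-reducing A symmetrically gives the diagonal entries -11, -30/11, -5/6.
So there are 3 negative pivots.
The rank is the number of nonzero pivots: 3.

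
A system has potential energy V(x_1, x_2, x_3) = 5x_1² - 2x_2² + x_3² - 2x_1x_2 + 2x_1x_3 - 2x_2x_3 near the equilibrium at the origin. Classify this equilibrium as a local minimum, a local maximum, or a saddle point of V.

saddle point

The Hessian at the origin is H = [[10, -2, 2], [-2, -4, -2], [2, -2, 2]].
Applying the same elementary operations to the rows and columns of H produces a congruent diagonal matrix with entries 10, -22/5, 24/11.
Counting signs: 2 positive, 1 negative.
H is indefinite, so the origin is a saddle point.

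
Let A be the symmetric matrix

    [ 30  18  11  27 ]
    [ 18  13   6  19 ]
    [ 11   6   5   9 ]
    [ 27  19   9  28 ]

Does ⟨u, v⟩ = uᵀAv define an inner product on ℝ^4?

yes

Symmetric row and column elimination reduces A to a congruent diagonal form with pivots 30, 11/5, 53/66, 6/53.
Counting signs: 4 positive.
Hence Q is positive definite.
⟨·,·⟩ is an inner product exactly when A is positive definite.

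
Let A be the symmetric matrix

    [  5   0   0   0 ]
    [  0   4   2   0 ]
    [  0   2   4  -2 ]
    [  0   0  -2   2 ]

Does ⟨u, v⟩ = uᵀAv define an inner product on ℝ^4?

An LDLᵀ factorisation of A has diagonal entries 5, 4, 3, 2/3.
That gives 4 positive pivots.
Hence Q is positive definite.
⟨·,·⟩ is an inner product exactly when A is positive definite.

yes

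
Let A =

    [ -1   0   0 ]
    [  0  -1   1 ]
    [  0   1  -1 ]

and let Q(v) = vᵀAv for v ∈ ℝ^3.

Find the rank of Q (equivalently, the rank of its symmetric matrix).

Congruent diagonalization of A (simultaneous row and column reduction) yields pivots -1, -1, 0.
That gives 2 negative, 1 zero pivots.
The rank is the number of nonzero pivots: 2.

2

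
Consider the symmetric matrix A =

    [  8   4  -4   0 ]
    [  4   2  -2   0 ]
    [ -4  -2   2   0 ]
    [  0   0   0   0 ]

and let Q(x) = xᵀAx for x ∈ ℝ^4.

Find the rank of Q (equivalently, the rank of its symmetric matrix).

1

Row-reducing A symmetrically gives the diagonal entries 8, 0, 0, 0.
That gives 1 positive, 3 zero pivots.
The rank is the number of nonzero pivots: 1.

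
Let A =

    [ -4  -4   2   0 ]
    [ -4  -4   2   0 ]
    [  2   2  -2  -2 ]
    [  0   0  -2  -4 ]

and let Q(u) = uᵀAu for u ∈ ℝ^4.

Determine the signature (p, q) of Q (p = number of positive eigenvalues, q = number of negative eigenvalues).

Symmetric row and column elimination reduces A to a congruent diagonal form with pivots -4, 0, -1, 0.
That gives 2 negative, 2 zero pivots.

(0, 2)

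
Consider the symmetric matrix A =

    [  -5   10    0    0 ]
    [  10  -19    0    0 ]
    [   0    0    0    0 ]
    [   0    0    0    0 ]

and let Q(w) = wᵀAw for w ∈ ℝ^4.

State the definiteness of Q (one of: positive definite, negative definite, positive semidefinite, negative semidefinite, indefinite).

Symmetric row and column elimination reduces A to a congruent diagonal form with pivots -5, 1, 0, 0.
That gives 1 positive, 1 negative, 2 zero pivots.
Hence Q is indefinite.

indefinite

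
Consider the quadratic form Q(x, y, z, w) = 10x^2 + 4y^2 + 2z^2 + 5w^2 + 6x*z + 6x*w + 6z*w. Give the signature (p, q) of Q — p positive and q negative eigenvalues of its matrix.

(4, 0)

The symmetric matrix is A = [[10, 0, 3, 3], [0, 4, 0, 0], [3, 0, 2, 3], [3, 0, 3, 5]].
Symmetric row and column elimination reduces A to a congruent diagonal form with pivots 10, 4, 11/10, 1/11.
That gives 4 positive pivots.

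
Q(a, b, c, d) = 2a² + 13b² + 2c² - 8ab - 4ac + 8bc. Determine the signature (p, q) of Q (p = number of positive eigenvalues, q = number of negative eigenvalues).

Write A = [[2, -4, -2, 0], [-4, 13, 4, 0], [-2, 4, 2, 0], [0, 0, 0, 0]].
Symmetric row and column elimination reduces A to a congruent diagonal form with pivots 2, 5, 0, 0.
So there are 2 positive, 2 zero pivots.

(2, 0)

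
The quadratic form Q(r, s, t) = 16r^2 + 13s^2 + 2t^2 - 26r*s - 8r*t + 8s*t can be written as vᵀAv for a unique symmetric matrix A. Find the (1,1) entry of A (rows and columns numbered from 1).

16

The coefficient of r^2 in Q is 16, and that is exactly A[1,1].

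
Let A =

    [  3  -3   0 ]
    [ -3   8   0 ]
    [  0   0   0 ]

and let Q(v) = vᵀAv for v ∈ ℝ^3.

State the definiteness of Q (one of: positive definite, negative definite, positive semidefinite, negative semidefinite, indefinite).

Congruent diagonalization of A (simultaneous row and column reduction) yields pivots 3, 5, 0.
That gives 2 positive, 1 zero pivots.
Hence Q is positive semidefinite.

positive semidefinite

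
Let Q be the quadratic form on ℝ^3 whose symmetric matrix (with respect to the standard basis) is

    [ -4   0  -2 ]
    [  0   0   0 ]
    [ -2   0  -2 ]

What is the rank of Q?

2

Congruent diagonalization of A (simultaneous row and column reduction) yields pivots -4, 0, -1.
Counting signs: 2 negative, 1 zero.
The rank is the number of nonzero pivots: 2.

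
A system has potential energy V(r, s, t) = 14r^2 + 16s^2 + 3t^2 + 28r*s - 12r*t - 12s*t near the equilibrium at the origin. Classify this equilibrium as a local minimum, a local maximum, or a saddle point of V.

The Hessian at the origin is H = [[28, 28, -12], [28, 32, -12], [-12, -12, 6]].
Applying the same elementary operations to the rows and columns of H produces a congruent diagonal matrix with entries 28, 4, 6/7.
That gives 3 positive pivots.
H is positive definite, so the origin is a strict local minimum.

local minimum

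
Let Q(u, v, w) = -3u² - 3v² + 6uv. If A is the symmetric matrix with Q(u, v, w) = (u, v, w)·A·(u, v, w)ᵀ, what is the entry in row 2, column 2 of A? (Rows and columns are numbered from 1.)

-3

The coefficient of v² in Q is -3, and that is exactly A[2,2].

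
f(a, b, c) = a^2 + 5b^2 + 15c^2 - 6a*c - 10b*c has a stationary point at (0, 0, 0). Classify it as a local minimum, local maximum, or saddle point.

local minimum

The Hessian at the origin is H = [[2, 0, -6], [0, 10, -10], [-6, -10, 30]].
An LDLᵀ factorisation of H has diagonal entries 2, 10, 2.
That gives 3 positive pivots.
H is positive definite, so the origin is a strict local minimum.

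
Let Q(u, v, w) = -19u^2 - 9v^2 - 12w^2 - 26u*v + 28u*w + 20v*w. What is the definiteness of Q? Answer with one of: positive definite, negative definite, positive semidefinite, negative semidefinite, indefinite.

negative semidefinite

The symmetric matrix is A = [[-19, -13, 14], [-13, -9, 10], [14, 10, -12]].
Applying the same elementary operations to the rows and columns of A produces a congruent diagonal matrix with entries -19, -2/19, 0.
Counting signs: 2 negative, 1 zero.
Hence Q is negative semidefinite.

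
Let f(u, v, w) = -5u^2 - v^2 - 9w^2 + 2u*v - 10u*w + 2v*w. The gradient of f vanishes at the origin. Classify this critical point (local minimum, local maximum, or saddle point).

The Hessian at the origin is H = [[-10, 2, -10], [2, -2, 2], [-10, 2, -18]].
Applying the same elementary operations to the rows and columns of H produces a congruent diagonal matrix with entries -10, -8/5, -8.
Counting signs: 3 negative.
H is negative definite, so the origin is a strict local maximum.

local maximum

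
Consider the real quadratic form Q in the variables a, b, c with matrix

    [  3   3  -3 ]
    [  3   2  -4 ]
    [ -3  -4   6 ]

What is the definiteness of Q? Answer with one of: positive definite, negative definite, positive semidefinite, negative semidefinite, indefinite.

indefinite

Applying the same elementary operations to the rows and columns of A produces a congruent diagonal matrix with entries 3, -1, 4.
So there are 2 positive, 1 negative pivots.
Hence Q is indefinite.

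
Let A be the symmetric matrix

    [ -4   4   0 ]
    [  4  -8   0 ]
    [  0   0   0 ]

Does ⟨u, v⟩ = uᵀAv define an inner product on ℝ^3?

Symmetric row and column elimination reduces A to a congruent diagonal form with pivots -4, -4, 0.
Counting signs: 2 negative, 1 zero.
Hence Q is negative semidefinite.
⟨·,·⟩ is an inner product exactly when A is positive definite.

no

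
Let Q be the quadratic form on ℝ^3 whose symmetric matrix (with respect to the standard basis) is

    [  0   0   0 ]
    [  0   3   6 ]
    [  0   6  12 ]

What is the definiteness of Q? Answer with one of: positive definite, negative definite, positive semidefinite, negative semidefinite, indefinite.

positive semidefinite

Applying the same elementary operations to the rows and columns of A produces a congruent diagonal matrix with entries 0, 3, 0.
So there are 1 positive, 2 zero pivots.
Hence Q is positive semidefinite.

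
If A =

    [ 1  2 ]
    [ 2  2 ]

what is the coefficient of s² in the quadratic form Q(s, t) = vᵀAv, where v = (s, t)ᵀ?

The coefficient of s² is the diagonal entry A[1,1] = 1.

1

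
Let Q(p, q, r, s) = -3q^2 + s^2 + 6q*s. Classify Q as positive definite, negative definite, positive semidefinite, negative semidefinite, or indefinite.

indefinite

Write A = [[0, 0, 0, 0], [0, -3, 0, 3], [0, 0, 0, 0], [0, 3, 0, 1]].
Applying the same elementary operations to the rows and columns of A produces a congruent diagonal matrix with entries 0, -3, 0, 4.
That gives 1 positive, 1 negative, 2 zero pivots.
Hence Q is indefinite.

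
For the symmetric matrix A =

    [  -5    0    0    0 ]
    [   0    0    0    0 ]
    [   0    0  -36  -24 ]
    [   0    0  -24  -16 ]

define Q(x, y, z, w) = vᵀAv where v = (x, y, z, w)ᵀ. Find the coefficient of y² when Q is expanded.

The coefficient of y² is the diagonal entry A[2,2] = 0.

0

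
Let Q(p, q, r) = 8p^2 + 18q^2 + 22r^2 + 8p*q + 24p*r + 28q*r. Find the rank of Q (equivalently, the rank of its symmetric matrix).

Write A = [[8, 4, 12], [4, 18, 14], [12, 14, 22]].
Symmetric row and column elimination reduces A to a congruent diagonal form with pivots 8, 16, 0.
So there are 2 positive, 1 zero pivots.
The rank is the number of nonzero pivots: 2.

2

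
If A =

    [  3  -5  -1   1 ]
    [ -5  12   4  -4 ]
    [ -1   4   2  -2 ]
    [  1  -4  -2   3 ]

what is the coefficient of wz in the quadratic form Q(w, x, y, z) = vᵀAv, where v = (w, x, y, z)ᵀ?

2

The coefficient of wz is A[1,4] + A[4,1] = 2·1 = 2.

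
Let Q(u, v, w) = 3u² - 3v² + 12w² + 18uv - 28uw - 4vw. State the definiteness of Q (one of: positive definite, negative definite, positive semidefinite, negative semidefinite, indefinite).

indefinite

The symmetric matrix is A = [[3, 9, -14], [9, -3, -2], [-14, -2, 12]].
Congruent diagonalization of A (simultaneous row and column reduction) yields pivots 3, -30, 0.
So there are 1 positive, 1 negative, 1 zero pivots.
Hence Q is indefinite.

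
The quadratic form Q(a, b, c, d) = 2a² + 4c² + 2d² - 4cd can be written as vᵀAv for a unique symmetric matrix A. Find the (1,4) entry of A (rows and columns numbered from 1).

0

The coefficient of a·d in Q is 0. For a symmetric A this equals A[1,4] + A[4,1] = 2·A[1,4].
So A[1,4] = 0/2 = 0.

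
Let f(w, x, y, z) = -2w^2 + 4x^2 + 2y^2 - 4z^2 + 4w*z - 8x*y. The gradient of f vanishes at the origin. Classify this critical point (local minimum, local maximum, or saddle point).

saddle point

The Hessian at the origin is H = [[-4, 0, 0, 4], [0, 8, -8, 0], [0, -8, 4, 0], [4, 0, 0, -8]].
An LDLᵀ factorisation of H has diagonal entries -4, 8, -4, -4.
That gives 1 positive, 3 negative pivots.
H is indefinite, so the origin is a saddle point.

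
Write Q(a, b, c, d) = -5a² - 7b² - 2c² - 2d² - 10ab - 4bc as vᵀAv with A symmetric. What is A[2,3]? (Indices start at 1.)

-2

The coefficient of b·c in Q is -4. For a symmetric A this equals A[2,3] + A[3,2] = 2·A[2,3].
So A[2,3] = -4/2 = -2.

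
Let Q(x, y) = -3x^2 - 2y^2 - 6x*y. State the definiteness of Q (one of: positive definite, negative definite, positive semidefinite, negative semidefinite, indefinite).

indefinite

The symmetric matrix of Q is [[-3, -3], [-3, -2]].
For the 2×2 matrix [[-3, -3], [-3, -2]]: det = -3·-2 − (-3)² = -3, trace = -5.
det < 0 so the eigenvalues have opposite signs; the form is indefinite.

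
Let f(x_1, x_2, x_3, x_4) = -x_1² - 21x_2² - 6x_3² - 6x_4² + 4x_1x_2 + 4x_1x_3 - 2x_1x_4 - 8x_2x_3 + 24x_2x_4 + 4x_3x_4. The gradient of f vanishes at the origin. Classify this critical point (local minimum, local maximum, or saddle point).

saddle point

The Hessian at the origin is H = [[-2, 4, 4, -2], [4, -42, -8, 24], [4, -8, -12, 4], [-2, 24, 4, -12]].
Row-reducing H symmetrically gives the diagonal entries -2, -34, -4, 30/17.
So there are 1 positive, 3 negative pivots.
H is indefinite, so the origin is a saddle point.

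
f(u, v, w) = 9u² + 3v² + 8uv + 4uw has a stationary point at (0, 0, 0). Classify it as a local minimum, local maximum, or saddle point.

saddle point

The Hessian at the origin is H = [[18, 8, 4], [8, 6, 0], [4, 0, 0]].
Row-reducing H symmetrically gives the diagonal entries 18, 22/9, -24/11.
So there are 2 positive, 1 negative pivots.
H is indefinite, so the origin is a saddle point.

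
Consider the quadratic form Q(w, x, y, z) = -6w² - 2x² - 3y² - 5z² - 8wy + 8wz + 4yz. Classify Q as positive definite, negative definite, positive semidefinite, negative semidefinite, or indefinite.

Write A = [[-6, 0, -4, 4], [0, -2, 0, 0], [-4, 0, -3, 2], [4, 0, 2, -5]].
Congruent diagonalization of A (simultaneous row and column reduction) yields pivots -6, -2, -1/3, -1.
Counting signs: 4 negative.
Hence Q is negative definite.

negative definite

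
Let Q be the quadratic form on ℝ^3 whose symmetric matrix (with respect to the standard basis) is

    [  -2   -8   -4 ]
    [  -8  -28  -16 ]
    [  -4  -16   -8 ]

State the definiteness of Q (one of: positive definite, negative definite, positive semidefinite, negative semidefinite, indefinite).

indefinite

Applying the same elementary operations to the rows and columns of A produces a congruent diagonal matrix with entries -2, 4, 0.
So there are 1 positive, 1 negative, 1 zero pivots.
Hence Q is indefinite.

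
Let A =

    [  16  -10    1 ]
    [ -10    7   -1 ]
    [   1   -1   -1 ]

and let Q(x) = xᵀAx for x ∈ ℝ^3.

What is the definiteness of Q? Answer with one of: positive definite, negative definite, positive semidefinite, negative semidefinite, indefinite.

indefinite

Symmetric row and column elimination reduces A to a congruent diagonal form with pivots 16, 3/4, -5/4.
So there are 2 positive, 1 negative pivots.
Hence Q is indefinite.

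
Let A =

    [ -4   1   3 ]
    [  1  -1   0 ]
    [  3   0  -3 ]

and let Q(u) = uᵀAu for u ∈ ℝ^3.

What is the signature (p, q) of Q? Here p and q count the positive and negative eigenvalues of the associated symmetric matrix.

(0, 2)

Symmetric row and column elimination reduces A to a congruent diagonal form with pivots -4, -3/4, 0.
Counting signs: 2 negative, 1 zero.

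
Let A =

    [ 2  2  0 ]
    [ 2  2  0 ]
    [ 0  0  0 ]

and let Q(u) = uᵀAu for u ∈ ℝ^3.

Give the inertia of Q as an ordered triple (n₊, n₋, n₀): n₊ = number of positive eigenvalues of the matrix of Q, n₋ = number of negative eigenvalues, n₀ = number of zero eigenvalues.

Applying the same elementary operations to the rows and columns of A produces a congruent diagonal matrix with entries 2, 0, 0.
That gives 1 positive, 2 zero pivots.

(1, 0, 2)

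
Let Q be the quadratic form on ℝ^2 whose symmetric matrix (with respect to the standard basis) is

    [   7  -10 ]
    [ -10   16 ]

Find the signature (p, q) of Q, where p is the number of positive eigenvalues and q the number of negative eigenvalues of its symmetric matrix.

Applying the same elementary operations to the rows and columns of A produces a congruent diagonal matrix with entries 7, 12/7.
So there are 2 positive pivots.

(2, 0)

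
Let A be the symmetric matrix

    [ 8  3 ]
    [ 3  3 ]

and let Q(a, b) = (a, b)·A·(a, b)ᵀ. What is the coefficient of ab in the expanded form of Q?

6

The coefficient of ab is A[1,2] + A[2,1] = 2·3 = 6.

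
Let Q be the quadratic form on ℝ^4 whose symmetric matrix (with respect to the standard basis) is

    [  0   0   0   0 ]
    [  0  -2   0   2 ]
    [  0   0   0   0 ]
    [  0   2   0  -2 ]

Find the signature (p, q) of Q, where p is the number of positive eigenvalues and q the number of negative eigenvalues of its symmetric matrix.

(0, 1)

Applying the same elementary operations to the rows and columns of A produces a congruent diagonal matrix with entries 0, -2, 0, 0.
Counting signs: 1 negative, 3 zero.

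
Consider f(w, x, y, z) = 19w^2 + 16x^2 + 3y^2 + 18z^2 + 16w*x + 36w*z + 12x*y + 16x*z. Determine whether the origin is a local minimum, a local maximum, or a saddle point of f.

The Hessian at the origin is H = [[38, 16, 0, 36], [16, 32, 12, 16], [0, 12, 6, 0], [36, 16, 0, 36]].
Congruent diagonalization of H (simultaneous row and column reduction) yields pivots 38, 480/19, 3/10, 4/3.
Counting signs: 4 positive.
H is positive definite, so the origin is a strict local minimum.

local minimum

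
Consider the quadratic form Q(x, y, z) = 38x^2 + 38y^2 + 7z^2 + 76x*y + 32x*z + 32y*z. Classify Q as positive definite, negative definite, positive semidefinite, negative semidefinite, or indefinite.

positive semidefinite

The symmetric matrix is A = [[38, 38, 16], [38, 38, 16], [16, 16, 7]].
Applying the same elementary operations to the rows and columns of A produces a congruent diagonal matrix with entries 38, 0, 5/19.
Counting signs: 2 positive, 1 zero.
Hence Q is positive semidefinite.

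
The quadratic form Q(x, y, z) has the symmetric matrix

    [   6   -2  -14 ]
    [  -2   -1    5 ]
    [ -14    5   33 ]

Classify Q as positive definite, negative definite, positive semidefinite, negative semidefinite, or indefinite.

Applying the same elementary operations to the rows and columns of A produces a congruent diagonal matrix with entries 6, -5/3, 2/5.
So there are 2 positive, 1 negative pivots.
Hence Q is indefinite.

indefinite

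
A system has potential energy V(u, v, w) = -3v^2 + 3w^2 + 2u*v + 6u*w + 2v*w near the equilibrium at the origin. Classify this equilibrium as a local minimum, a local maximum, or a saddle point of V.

The Hessian at the origin is H = [[0, 2, 6], [2, -6, 2], [6, 2, 6]].
H is indefinite, so the origin is a saddle point.

saddle point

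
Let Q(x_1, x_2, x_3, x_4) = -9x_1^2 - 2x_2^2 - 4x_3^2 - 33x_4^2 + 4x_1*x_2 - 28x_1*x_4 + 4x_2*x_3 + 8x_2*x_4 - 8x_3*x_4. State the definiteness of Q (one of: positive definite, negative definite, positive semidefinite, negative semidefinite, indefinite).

The symmetric matrix of Q is A = [[-9, 2, 0, -14], [2, -2, 2, 4], [0, 2, -4, -4], [-14, 4, -4, -33]].
Leading principal minors: Δ_1 = -9, Δ_2 = 14, Δ_3 = -20, Δ_4 = 100.
The signs alternate starting with Δ_1 < 0, so by Sylvester's criterion Q is negative definite.

negative definite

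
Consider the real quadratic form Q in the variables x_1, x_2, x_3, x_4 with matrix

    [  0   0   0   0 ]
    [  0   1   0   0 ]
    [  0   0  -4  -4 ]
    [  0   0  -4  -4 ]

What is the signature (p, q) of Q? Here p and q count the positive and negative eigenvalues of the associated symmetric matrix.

Congruent diagonalization of A (simultaneous row and column reduction) yields pivots 0, 1, -4, 0.
So there are 1 positive, 1 negative, 2 zero pivots.

(1, 1)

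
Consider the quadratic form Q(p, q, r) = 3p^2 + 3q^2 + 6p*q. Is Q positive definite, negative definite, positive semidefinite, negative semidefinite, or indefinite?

The associated matrix is A = [[3, 3, 0], [3, 3, 0], [0, 0, 0]].
Symmetric row and column elimination reduces A to a congruent diagonal form with pivots 3, 0, 0.
That gives 1 positive, 2 zero pivots.
Hence Q is positive semidefinite.

positive semidefinite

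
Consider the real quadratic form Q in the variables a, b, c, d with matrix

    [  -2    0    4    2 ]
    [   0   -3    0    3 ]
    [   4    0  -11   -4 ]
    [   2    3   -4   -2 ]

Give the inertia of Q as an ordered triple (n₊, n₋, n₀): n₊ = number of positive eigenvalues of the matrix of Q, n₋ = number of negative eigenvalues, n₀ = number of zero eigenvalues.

(1, 3, 0)

An LDLᵀ factorisation of A has diagonal entries -2, -3, -3, 3.
So there are 1 positive, 3 negative pivots.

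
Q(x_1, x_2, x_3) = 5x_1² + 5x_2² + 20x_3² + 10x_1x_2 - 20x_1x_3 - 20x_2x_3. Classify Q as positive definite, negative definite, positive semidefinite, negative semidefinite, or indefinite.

The associated matrix is A = [[5, 5, -10], [5, 5, -10], [-10, -10, 20]].
Row-reducing A symmetrically gives the diagonal entries 5, 0, 0.
So there are 1 positive, 2 zero pivots.
Hence Q is positive semidefinite.

positive semidefinite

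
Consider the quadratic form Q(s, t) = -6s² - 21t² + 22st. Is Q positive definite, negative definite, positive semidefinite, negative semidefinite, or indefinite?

The symmetric matrix of Q is A = [[-6, 11], [11, -21]].
Leading principal minors: Δ_1 = -6, Δ_2 = 5.
The signs alternate starting with Δ_1 < 0, so by Sylvester's criterion Q is negative definite.

negative definite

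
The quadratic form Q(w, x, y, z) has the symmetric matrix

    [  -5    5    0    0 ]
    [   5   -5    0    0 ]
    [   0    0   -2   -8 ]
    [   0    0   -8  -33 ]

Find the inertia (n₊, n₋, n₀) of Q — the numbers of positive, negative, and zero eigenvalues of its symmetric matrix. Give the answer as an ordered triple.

Symmetric row and column elimination reduces A to a congruent diagonal form with pivots -5, 0, -2, -1.
That gives 3 negative, 1 zero pivots.

(0, 3, 1)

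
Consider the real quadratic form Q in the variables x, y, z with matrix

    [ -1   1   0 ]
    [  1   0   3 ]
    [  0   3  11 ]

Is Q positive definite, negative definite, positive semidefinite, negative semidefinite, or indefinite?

indefinite

An LDLᵀ factorisation of A has diagonal entries -1, 1, 2.
So there are 2 positive, 1 negative pivots.
Hence Q is indefinite.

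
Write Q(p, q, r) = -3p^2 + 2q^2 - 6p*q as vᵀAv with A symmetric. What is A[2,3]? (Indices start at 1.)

0

The coefficient of q·r in Q is 0. For a symmetric A this equals A[2,3] + A[3,2] = 2·A[2,3].
So A[2,3] = 0/2 = 0.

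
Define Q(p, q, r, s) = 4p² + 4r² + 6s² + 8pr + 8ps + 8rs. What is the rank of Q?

The symmetric matrix is A = [[4, 0, 4, 4], [0, 0, 0, 0], [4, 0, 4, 4], [4, 0, 4, 6]].
Symmetric row and column elimination reduces A to a congruent diagonal form with pivots 4, 0, 0, 2.
Counting signs: 2 positive, 2 zero.
The rank is the number of nonzero pivots: 2.

2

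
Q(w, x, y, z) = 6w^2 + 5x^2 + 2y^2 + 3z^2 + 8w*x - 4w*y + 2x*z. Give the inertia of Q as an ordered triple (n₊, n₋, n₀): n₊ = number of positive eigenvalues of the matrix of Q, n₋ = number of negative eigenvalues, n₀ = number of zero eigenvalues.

(4, 0, 0)

Write A = [[6, 4, -2, 0], [4, 5, 0, 1], [-2, 0, 2, 0], [0, 1, 0, 3]].
Congruent diagonalization of A (simultaneous row and column reduction) yields pivots 6, 7/3, 4/7, 2.
Counting signs: 4 positive.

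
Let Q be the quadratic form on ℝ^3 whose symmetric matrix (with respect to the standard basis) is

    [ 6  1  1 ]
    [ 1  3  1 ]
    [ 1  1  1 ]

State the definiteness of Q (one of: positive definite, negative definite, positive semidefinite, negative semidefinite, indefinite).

positive definite

Leading principal minors: Δ_1 = 6, Δ_2 = 17, Δ_3 = 10.
All leading principal minors are positive, so by Sylvester's criterion Q is positive definite.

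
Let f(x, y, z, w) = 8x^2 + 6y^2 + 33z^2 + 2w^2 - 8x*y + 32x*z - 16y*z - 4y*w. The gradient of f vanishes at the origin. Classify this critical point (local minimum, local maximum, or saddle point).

local minimum

The Hessian at the origin is H = [[16, -8, 32, 0], [-8, 12, -16, -4], [32, -16, 66, 0], [0, -4, 0, 4]].
An LDLᵀ factorisation of H has diagonal entries 16, 8, 2, 2.
So there are 4 positive pivots.
H is positive definite, so the origin is a strict local minimum.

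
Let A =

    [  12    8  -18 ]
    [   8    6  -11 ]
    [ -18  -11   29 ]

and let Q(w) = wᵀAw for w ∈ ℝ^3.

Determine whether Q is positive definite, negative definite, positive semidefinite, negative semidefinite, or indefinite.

positive definite

Leading principal minors: Δ_1 = 12, Δ_2 = 8, Δ_3 = 4.
All leading principal minors are positive, so by Sylvester's criterion Q is positive definite.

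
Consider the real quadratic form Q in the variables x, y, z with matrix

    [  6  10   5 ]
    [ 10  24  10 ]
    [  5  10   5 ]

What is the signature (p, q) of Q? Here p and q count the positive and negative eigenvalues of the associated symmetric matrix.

(3, 0)

Symmetric row and column elimination reduces A to a congruent diagonal form with pivots 6, 22/3, 5/11.
That gives 3 positive pivots.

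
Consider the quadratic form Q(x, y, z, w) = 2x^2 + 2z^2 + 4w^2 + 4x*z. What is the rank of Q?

The associated matrix is A = [[2, 0, 2, 0], [0, 0, 0, 0], [2, 0, 2, 0], [0, 0, 0, 4]].
Row-reducing A symmetrically gives the diagonal entries 2, 0, 0, 4.
That gives 2 positive, 2 zero pivots.
The rank is the number of nonzero pivots: 2.

2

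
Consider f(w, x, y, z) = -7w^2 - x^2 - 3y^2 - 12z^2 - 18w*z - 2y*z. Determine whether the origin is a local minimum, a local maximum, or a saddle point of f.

local maximum

The Hessian at the origin is H = [[-14, 0, 0, -18], [0, -2, 0, 0], [0, 0, -6, -2], [-18, 0, -2, -24]].
An LDLᵀ factorisation of H has diagonal entries -14, -2, -6, -4/21.
That gives 4 negative pivots.
H is negative definite, so the origin is a strict local maximum.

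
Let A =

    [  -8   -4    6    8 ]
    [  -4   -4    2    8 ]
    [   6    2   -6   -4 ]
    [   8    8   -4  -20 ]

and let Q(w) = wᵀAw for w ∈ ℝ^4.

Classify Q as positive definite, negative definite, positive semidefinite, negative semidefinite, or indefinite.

negative definite

Symmetric row and column elimination reduces A to a congruent diagonal form with pivots -8, -2, -1, -4.
So there are 4 negative pivots.
Hence Q is negative definite.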